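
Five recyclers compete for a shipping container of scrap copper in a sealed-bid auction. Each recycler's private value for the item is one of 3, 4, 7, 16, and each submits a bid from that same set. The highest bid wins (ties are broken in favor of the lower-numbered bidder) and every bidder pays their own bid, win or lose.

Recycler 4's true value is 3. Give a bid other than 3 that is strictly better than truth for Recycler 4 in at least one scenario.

4

Suppose Recycler 1 bids 3, Recycler 2 bids 3, Recycler 3 bids 3 and Recycler 5 bids 3.
Bid 3: loses but pays 3, utility -3.
Bid 4: wins, pays 4, utility 3 - 4 = -1.
So bidding 4 beats truth here (-1 > -3).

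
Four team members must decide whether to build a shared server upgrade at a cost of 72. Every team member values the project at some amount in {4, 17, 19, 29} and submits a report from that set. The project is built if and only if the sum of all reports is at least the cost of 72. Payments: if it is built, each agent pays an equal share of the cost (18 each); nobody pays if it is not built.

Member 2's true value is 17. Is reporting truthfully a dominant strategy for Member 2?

No

Consider the case where Member 1 reports 4, Member 3 reports 29 and Member 4 reports 29.
Truthful report 17: project built, pays 18, utility 17 - 18 = -1.
Report 4 instead: project not built, utility 0.
Since 0 > -1, reporting 4 is strictly better here, so truthful reporting is not dominant.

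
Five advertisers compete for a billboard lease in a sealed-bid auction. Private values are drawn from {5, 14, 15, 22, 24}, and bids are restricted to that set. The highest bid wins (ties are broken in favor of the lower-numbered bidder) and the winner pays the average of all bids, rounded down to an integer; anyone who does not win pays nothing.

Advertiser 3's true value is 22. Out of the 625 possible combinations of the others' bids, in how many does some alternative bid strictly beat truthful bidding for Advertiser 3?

Others bid (5, 5, 5, 5): truth gives 14; bid 14 gives 16 > 14. Violating.
Others bid (5, 5, 5, 14): truth gives 12; bid 14 gives 14 > 12. Violating.
Others bid (5, 5, 5, 15): truth gives 12; bid 15 gives 13 > 12. Violating.
Others bid (5, 5, 5, 24): truth gives 0; bid 24 gives 10 > 0. Violating.
Others bid (5, 5, 5, 22): truth gives 11; no alternative beats it.
Others bid (5, 5, 14, 22): truth gives 9; no alternative beats it.
(Checking all 625 profiles: 288 have a profitable deviation, 337 do not.)

288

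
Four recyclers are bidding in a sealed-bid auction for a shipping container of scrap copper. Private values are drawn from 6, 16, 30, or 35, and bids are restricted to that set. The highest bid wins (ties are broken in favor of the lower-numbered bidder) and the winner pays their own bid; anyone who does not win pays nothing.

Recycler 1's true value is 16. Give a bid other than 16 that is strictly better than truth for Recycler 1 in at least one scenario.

Suppose Recycler 2 bids 6, Recycler 3 bids 6 and Recycler 4 bids 6.
Bid 16: wins, pays 16, utility 16 - 16 = 0.
Bid 6: wins, pays 6, utility 16 - 6 = 10.
So bidding 6 beats truth here (10 > 0).

6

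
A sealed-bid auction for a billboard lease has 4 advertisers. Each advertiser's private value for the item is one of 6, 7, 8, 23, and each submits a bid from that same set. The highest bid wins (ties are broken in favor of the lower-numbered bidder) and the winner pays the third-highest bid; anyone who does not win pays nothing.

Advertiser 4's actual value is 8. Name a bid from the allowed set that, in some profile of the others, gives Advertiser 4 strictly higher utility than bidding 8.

Suppose Advertiser 1 bids 6, Advertiser 2 bids 6 and Advertiser 3 bids 8.
Bid 8: loses, pays 0, utility 0.
Bid 23: wins, pays 6, utility 8 - 6 = 2.
So bidding 23 beats truth here (2 > 0).

23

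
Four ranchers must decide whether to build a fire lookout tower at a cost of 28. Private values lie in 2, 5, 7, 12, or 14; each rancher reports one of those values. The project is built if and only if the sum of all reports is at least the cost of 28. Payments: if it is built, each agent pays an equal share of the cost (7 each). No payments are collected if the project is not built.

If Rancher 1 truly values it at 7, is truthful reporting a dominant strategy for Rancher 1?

Check each profile of the others' reports and compare truth against every alternative report.
Others report (2, 2, 2): truth gives 0, best alternative gives 0.
Others report (2, 2, 5): truth gives 0, best alternative gives 0.
Others report (2, 2, 7): truth gives 0, best alternative gives 0.
Others report (2, 2, 12): truth gives 0, best alternative gives 0.
Others report (2, 2, 14): truth gives 0, best alternative gives 0.
Others report (2, 5, 2): truth gives 0, best alternative gives 0.
(Remaining 119 profiles checked similarly; truth is weakly best in each.)
In every case the truthful report is at least as good as any alternative, so it is a dominant strategy.

Yes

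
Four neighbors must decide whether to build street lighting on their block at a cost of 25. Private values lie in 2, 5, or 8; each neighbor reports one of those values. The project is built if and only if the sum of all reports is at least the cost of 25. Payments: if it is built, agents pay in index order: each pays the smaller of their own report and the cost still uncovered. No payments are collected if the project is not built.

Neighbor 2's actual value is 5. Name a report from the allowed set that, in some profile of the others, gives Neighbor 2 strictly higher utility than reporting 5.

Suppose Neighbor 1 reports 8, Neighbor 3 reports 8 and Neighbor 4 reports 8.
Report 5: project built, pays 5, utility 5 - 5 = 0.
Report 2: project built, pays 2, utility 5 - 2 = 3.
So reporting 2 beats truth here (3 > 0).

2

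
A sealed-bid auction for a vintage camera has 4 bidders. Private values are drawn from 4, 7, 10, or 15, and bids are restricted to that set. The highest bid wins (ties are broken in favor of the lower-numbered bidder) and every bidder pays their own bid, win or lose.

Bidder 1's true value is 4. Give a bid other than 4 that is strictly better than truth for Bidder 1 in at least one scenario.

Suppose Bidder 2 bids 4, Bidder 3 bids 4 and Bidder 4 bids 7.
Bid 4: loses but pays 4, utility -4.
Bid 7: wins, pays 7, utility 4 - 7 = -3.
So bidding 7 beats truth here (-3 > -4).

7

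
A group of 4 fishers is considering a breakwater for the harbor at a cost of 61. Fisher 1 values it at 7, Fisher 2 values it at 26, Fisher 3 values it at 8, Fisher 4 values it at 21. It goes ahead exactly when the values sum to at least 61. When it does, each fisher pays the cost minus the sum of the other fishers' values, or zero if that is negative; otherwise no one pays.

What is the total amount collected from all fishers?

Total value 62 ≥ cost 61, so it is built.
Fisher 1: others sum to 55; max(0, 61 - 55) = 6.
Fisher 2: others sum to 36; max(0, 61 - 36) = 25.
Fisher 3: others sum to 54; max(0, 61 - 54) = 7.
Fisher 4: others sum to 41; max(0, 61 - 41) = 20.
Total collected = 6 + 25 + 7 + 20 = 58.

58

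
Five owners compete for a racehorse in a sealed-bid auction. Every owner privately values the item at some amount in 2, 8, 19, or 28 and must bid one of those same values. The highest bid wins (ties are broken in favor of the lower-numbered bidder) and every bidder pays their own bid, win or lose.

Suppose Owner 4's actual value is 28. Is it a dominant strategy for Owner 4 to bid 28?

Consider the case where Owner 1 bids 2, Owner 2 bids 2, Owner 3 bids 2 and Owner 5 bids 2.
Truthful bid 28: wins, pays 28, utility 28 - 28 = 0.
Bid 8 instead: wins, pays 8, utility 28 - 8 = 20.
Since 20 > 0, bidding 8 is strictly better here, so truthful bidding is not dominant.

No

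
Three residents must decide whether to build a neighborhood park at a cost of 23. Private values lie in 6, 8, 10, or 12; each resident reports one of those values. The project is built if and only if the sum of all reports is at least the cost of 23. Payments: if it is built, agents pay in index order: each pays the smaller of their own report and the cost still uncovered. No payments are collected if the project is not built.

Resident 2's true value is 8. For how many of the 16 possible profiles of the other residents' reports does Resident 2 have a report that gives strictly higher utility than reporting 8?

Others report (6, 12): truth gives 0; report 6 gives 2 > 0. Violating.
Others report (8, 10): truth gives 0; report 6 gives 2 > 0. Violating.
Others report (8, 12): truth gives 0; report 6 gives 2 > 0. Violating.
Others report (10, 8): truth gives 0; report 6 gives 2 > 0. Violating.
Others report (6, 6): truth gives 0; no alternative beats it.
Others report (6, 8): truth gives 0; no alternative beats it.
(Checking all 16 profiles: 10 have a profitable deviation, 6 do not.)

10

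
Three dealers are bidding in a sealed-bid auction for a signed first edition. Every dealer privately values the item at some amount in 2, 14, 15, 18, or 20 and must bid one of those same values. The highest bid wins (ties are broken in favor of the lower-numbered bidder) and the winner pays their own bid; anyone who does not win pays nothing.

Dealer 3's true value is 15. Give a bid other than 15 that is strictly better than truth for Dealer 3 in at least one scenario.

14

Suppose Dealer 1 bids 2 and Dealer 2 bids 2.
Bid 15: wins, pays 15, utility 15 - 15 = 0.
Bid 14: wins, pays 14, utility 15 - 14 = 1.
So bidding 14 beats truth here (1 > 0).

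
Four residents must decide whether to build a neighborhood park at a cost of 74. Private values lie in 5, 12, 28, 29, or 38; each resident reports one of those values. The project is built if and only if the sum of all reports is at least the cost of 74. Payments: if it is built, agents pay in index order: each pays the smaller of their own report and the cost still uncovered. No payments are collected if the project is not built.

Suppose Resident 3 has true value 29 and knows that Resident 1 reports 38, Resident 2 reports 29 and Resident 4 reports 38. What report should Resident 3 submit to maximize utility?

Report 5: project built, pays 5, utility 29 - 5 = 24.
Report 12: project built, pays 7, utility 29 - 7 = 22.
Report 28: project built, pays 7, utility 29 - 7 = 22.
Report 29: project built, pays 7, utility 29 - 7 = 22.
Report 38: project built, pays 7, utility 29 - 7 = 22.
The best choice is 5 with utility 24.

5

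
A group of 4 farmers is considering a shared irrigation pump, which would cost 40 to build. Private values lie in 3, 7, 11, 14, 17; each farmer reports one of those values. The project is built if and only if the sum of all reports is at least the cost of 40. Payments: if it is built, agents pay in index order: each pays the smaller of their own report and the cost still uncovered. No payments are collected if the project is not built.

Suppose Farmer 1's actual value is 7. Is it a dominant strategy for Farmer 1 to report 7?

No

Consider the case where Farmer 2 reports 3, Farmer 3 reports 17 and Farmer 4 reports 17.
Truthful report 7: project built, pays 7, utility 7 - 7 = 0.
Report 3 instead: project built, pays 3, utility 7 - 3 = 4.
Since 4 > 0, reporting 3 is strictly better here, so truthful reporting is not dominant.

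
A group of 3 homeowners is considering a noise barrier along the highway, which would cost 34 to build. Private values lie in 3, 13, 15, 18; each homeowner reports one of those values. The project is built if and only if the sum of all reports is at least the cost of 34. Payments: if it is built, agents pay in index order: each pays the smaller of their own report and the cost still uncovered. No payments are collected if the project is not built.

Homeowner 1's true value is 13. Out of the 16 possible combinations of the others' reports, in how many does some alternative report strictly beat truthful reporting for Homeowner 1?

5

Others report (13, 18): truth gives 0; report 3 gives 10 > 0. Violating.
Others report (15, 18): truth gives 0; report 3 gives 10 > 0. Violating.
Others report (18, 13): truth gives 0; report 3 gives 10 > 0. Violating.
Others report (18, 15): truth gives 0; report 3 gives 10 > 0. Violating.
Others report (3, 3): truth gives 0; no alternative beats it.
Others report (3, 13): truth gives 0; no alternative beats it.
(Checking all 16 profiles: 5 have a profitable deviation, 11 do not.)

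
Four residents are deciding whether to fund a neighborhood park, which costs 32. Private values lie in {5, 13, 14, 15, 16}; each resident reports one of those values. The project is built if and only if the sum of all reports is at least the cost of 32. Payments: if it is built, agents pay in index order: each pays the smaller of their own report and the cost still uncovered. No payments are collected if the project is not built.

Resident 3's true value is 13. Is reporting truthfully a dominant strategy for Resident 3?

No

Consider the case where Resident 1 reports 5, Resident 2 reports 13 and Resident 4 reports 13.
Truthful report 13: project built, pays 13, utility 13 - 13 = 0.
Report 5 instead: project built, pays 5, utility 13 - 5 = 8.
Since 8 > 0, reporting 5 is strictly better here, so truthful reporting is not dominant.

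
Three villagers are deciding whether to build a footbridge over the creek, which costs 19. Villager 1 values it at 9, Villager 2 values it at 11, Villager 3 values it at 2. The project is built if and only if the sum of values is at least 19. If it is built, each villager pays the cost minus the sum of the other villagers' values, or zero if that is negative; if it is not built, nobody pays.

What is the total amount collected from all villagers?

14

Total value 22 ≥ cost 19, so it is built.
Villager 1: others sum to 13; max(0, 19 - 13) = 6.
Villager 2: others sum to 11; max(0, 19 - 11) = 8.
Villager 3: others sum to 20; max(0, 19 - 20) = 0.
Total collected = 6 + 8 + 0 = 14.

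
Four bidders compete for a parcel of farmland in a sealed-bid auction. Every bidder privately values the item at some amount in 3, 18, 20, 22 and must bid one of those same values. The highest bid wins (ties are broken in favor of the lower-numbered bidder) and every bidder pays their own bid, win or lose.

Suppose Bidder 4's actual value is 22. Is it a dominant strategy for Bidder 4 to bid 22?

No

Consider the case where Bidder 1 bids 3, Bidder 2 bids 3 and Bidder 3 bids 3.
Truthful bid 22: wins, pays 22, utility 22 - 22 = 0.
Bid 18 instead: wins, pays 18, utility 22 - 18 = 4.
Since 4 > 0, bidding 18 is strictly better here, so truthful bidding is not dominant.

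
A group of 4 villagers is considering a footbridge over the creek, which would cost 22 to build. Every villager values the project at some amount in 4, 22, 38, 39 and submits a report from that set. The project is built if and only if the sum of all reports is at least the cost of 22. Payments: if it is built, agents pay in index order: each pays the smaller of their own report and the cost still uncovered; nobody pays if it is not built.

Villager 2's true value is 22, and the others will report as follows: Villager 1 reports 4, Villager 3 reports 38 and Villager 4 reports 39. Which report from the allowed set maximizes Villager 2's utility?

Report 4: project built, pays 4, utility 22 - 4 = 18.
Report 22: project built, pays 18, utility 22 - 18 = 4.
Report 38: project built, pays 18, utility 22 - 18 = 4.
Report 39: project built, pays 18, utility 22 - 18 = 4.
The best choice is 4 with utility 18.

4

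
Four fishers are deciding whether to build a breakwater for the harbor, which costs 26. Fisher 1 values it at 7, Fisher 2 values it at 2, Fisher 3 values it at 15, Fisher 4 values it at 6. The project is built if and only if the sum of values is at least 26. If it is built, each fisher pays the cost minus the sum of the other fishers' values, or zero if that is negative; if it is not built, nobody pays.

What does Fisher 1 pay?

Total value 30 ≥ cost 26, so the project is built.
The other fishers' values sum to 23.
Cost minus that sum is 26 - 23 = 3.

3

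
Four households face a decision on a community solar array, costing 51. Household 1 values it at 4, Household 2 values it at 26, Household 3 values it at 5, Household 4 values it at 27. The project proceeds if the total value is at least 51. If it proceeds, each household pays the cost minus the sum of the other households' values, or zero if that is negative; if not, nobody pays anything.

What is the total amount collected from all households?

31

Total value 62 ≥ cost 51, so it is built.
Household 1: others sum to 58; max(0, 51 - 58) = 0.
Household 2: others sum to 36; max(0, 51 - 36) = 15.
Household 3: others sum to 57; max(0, 51 - 57) = 0.
Household 4: others sum to 35; max(0, 51 - 35) = 16.
Total collected = 0 + 15 + 0 + 16 = 31.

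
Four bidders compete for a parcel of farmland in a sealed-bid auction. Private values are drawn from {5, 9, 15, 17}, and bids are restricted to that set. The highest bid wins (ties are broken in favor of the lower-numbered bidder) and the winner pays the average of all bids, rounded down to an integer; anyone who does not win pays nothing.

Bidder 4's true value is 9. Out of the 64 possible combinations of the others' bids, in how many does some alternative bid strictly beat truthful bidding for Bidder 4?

3

Others bid (5, 5, 9): truth gives 0; bid 15 gives 1 > 0. Violating.
Others bid (5, 9, 5): truth gives 0; bid 15 gives 1 > 0. Violating.
Others bid (9, 5, 5): truth gives 0; bid 15 gives 1 > 0. Violating.
Others bid (5, 5, 5): truth gives 3; no alternative beats it.
Others bid (5, 5, 15): truth gives 0; no alternative beats it.
(Checking all 64 profiles: 3 have a profitable deviation, 61 do not.)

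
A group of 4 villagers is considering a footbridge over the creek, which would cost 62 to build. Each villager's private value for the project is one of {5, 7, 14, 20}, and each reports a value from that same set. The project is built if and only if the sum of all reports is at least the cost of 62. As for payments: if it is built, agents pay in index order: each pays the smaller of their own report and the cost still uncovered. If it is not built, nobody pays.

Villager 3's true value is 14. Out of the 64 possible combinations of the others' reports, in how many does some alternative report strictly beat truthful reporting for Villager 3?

1

Others report (20, 20, 20): truth gives 0; report 5 gives 9 > 0. Violating.
Others report (5, 5, 5): truth gives 0; no alternative beats it.
Others report (5, 5, 7): truth gives 0; no alternative beats it.
(Checking all 64 profiles: 1 has a profitable deviation, 63 do not.)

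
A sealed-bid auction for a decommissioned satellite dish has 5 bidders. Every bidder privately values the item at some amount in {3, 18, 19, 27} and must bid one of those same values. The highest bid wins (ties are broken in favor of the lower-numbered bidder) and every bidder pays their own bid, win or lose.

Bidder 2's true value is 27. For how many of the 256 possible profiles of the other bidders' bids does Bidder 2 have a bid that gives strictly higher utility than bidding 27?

118

Others bid (3, 3, 3, 3): truth gives 0; bid 18 gives 9 > 0. Violating.
Others bid (3, 3, 3, 18): truth gives 0; bid 18 gives 9 > 0. Violating.
Others bid (3, 3, 3, 19): truth gives 0; bid 19 gives 8 > 0. Violating.
Others bid (3, 3, 18, 3): truth gives 0; bid 18 gives 9 > 0. Violating.
Others bid (3, 3, 3, 27): truth gives 0; no alternative beats it.
Others bid (3, 3, 18, 27): truth gives 0; no alternative beats it.
(Checking all 256 profiles: 118 have a profitable deviation, 138 do not.)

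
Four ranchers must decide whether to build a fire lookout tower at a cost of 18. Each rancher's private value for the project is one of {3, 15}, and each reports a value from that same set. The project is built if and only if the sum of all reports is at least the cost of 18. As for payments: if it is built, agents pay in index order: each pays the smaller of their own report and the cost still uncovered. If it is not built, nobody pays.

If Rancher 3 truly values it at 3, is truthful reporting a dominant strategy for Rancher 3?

Check each profile of the others' reports and compare truth against every alternative report.
Others report (3, 3, 3): truth gives 0, best alternative gives -9.
Others report (3, 3, 15): truth gives 0, best alternative gives -9.
Others report (3, 15, 3): truth gives 3, best alternative gives 3.
Others report (3, 15, 15): truth gives 3, best alternative gives 3.
Others report (15, 3, 3): truth gives 3, best alternative gives 3.
Others report (15, 3, 15): truth gives 3, best alternative gives 3.
(Remaining 2 profiles checked similarly; truth is weakly best in each.)
In every case the truthful report is at least as good as any alternative, so it is a dominant strategy.

Yes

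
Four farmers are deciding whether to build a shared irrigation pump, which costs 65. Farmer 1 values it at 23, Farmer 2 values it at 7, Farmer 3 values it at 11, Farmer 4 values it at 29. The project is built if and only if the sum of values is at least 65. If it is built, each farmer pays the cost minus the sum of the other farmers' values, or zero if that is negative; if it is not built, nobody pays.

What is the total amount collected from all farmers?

50

Total value 70 ≥ cost 65, so it is built.
Farmer 1: others sum to 47; max(0, 65 - 47) = 18.
Farmer 2: others sum to 63; max(0, 65 - 63) = 2.
Farmer 3: others sum to 59; max(0, 65 - 59) = 6.
Farmer 4: others sum to 41; max(0, 65 - 41) = 24.
Total collected = 18 + 2 + 6 + 24 = 50.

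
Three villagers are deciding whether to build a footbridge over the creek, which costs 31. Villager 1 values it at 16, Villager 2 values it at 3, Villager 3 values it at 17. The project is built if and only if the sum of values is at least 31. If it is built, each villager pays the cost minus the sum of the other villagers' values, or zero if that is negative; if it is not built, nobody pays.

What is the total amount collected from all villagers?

Total value 36 ≥ cost 31, so it is built.
Villager 1: others sum to 20; max(0, 31 - 20) = 11.
Villager 2: others sum to 33; max(0, 31 - 33) = 0.
Villager 3: others sum to 19; max(0, 31 - 19) = 12.
Total collected = 11 + 0 + 12 = 23.

23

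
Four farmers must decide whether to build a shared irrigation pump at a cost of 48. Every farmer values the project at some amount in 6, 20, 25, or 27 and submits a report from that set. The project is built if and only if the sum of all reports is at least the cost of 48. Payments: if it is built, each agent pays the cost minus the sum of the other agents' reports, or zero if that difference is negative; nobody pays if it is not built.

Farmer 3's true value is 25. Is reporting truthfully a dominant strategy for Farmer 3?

Check each profile of the others' reports and compare truth against every alternative report.
Others report (6, 20, 25): truth gives 25, best alternative gives 25.
Others report (6, 20, 27): truth gives 25, best alternative gives 25.
Others report (6, 25, 20): truth gives 25, best alternative gives 25.
Others report (6, 25, 25): truth gives 25, best alternative gives 25.
Others report (6, 25, 27): truth gives 25, best alternative gives 25.
Others report (6, 27, 20): truth gives 25, best alternative gives 25.
(Remaining 58 profiles checked similarly; truth is weakly best in each.)
In every case the truthful report is at least as good as any alternative, so it is a dominant strategy.

Yes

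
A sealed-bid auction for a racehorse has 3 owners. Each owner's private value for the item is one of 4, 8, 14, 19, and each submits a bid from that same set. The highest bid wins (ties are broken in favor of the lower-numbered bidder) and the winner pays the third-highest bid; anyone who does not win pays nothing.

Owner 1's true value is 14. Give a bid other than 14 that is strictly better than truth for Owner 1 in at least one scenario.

19

Suppose Owner 2 bids 4 and Owner 3 bids 19.
Bid 14: loses, pays 0, utility 0.
Bid 19: wins, pays 4, utility 14 - 4 = 10.
So bidding 19 beats truth here (10 > 0).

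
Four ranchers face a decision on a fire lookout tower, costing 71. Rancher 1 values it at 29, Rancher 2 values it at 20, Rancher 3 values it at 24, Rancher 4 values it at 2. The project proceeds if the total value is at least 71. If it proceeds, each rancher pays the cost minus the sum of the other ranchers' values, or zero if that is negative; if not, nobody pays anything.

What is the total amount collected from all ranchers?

61

Total value 75 ≥ cost 71, so it is built.
Rancher 1: others sum to 46; max(0, 71 - 46) = 25.
Rancher 2: others sum to 55; max(0, 71 - 55) = 16.
Rancher 3: others sum to 51; max(0, 71 - 51) = 20.
Rancher 4: others sum to 73; max(0, 71 - 73) = 0.
Total collected = 25 + 16 + 20 + 0 = 61.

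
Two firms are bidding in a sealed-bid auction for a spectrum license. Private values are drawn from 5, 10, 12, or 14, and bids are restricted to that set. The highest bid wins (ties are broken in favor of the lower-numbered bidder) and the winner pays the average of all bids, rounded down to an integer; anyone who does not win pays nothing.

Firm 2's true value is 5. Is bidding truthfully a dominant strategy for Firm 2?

Check each profile of the others' bids and compare truth against every alternative bid.
Others bid (5): truth gives 0, best alternative gives -2.
Others bid (10): truth gives 0, best alternative gives 0.
Others bid (12): truth gives 0, best alternative gives 0.
Others bid (14): truth gives 0, best alternative gives 0.
In every case the truthful bid is at least as good as any alternative, so it is a dominant strategy.

Yes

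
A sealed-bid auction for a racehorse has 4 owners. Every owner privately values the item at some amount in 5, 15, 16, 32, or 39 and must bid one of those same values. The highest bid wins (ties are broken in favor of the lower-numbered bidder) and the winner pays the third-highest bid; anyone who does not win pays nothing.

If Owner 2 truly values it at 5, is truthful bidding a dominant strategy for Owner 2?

Check each profile of the others' bids and compare truth against every alternative bid.
Others bid (5, 15, 15): truth gives 0, best alternative gives -10.
Others bid (5, 5, 5): truth gives 0, best alternative gives 0.
Others bid (5, 5, 15): truth gives 0, best alternative gives 0.
Others bid (5, 5, 16): truth gives 0, best alternative gives 0.
Others bid (5, 5, 32): truth gives 0, best alternative gives 0.
Others bid (5, 5, 39): truth gives 0, best alternative gives 0.
(Remaining 119 profiles checked similarly; truth is weakly best in each.)
In every case the truthful bid is at least as good as any alternative, so it is a dominant strategy.

Yes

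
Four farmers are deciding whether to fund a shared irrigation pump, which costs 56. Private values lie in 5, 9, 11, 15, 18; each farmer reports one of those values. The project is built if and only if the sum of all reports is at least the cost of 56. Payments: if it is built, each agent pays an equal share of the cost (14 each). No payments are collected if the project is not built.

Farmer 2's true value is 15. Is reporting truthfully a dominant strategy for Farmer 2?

Consider the case where Farmer 1 reports 5, Farmer 3 reports 15 and Farmer 4 reports 18.
Truthful report 15: project not built, utility 0.
Report 18 instead: project built, pays 14, utility 15 - 14 = 1.
Since 1 > 0, reporting 18 is strictly better here, so truthful reporting is not dominant.

No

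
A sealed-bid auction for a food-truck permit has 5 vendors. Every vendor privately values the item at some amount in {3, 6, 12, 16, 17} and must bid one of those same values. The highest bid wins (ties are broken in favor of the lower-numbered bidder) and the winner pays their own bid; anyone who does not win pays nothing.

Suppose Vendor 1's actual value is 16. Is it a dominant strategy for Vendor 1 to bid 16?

No

Consider the case where Vendor 2 bids 3, Vendor 3 bids 3, Vendor 4 bids 3 and Vendor 5 bids 3.
Truthful bid 16: wins, pays 16, utility 16 - 16 = 0.
Bid 3 instead: wins, pays 3, utility 16 - 3 = 13.
Since 13 > 0, bidding 3 is strictly better here, so truthful bidding is not dominant.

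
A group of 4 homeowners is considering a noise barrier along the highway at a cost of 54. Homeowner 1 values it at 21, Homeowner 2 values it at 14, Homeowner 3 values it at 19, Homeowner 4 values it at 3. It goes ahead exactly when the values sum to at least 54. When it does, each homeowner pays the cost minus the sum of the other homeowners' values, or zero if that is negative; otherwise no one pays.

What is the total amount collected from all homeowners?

Total value 57 ≥ cost 54, so it is built.
Homeowner 1: others sum to 36; max(0, 54 - 36) = 18.
Homeowner 2: others sum to 43; max(0, 54 - 43) = 11.
Homeowner 3: others sum to 38; max(0, 54 - 38) = 16.
Homeowner 4: others sum to 54; max(0, 54 - 54) = 0.
Total collected = 18 + 11 + 16 + 0 = 45.

45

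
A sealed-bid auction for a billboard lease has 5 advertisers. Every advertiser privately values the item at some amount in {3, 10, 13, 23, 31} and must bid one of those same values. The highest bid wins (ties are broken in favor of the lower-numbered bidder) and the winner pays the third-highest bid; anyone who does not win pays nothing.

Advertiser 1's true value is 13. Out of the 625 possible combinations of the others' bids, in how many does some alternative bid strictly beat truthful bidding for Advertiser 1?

64

Others bid (3, 3, 3, 23): truth gives 0; bid 23 gives 10 > 0. Violating.
Others bid (3, 3, 3, 31): truth gives 0; bid 31 gives 10 > 0. Violating.
Others bid (3, 3, 10, 23): truth gives 0; bid 23 gives 3 > 0. Violating.
Others bid (3, 3, 10, 31): truth gives 0; bid 31 gives 3 > 0. Violating.
Others bid (3, 3, 3, 3): truth gives 10; no alternative beats it.
Others bid (3, 3, 3, 10): truth gives 10; no alternative beats it.
(Checking all 625 profiles: 64 have a profitable deviation, 561 do not.)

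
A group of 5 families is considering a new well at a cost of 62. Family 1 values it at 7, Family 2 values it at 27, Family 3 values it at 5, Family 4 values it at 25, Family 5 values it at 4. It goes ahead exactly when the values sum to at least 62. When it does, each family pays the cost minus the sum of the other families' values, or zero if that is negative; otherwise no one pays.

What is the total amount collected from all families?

Total value 68 ≥ cost 62, so it is built.
Family 1: others sum to 61; max(0, 62 - 61) = 1.
Family 2: others sum to 41; max(0, 62 - 41) = 21.
Family 3: others sum to 63; max(0, 62 - 63) = 0.
Family 4: others sum to 43; max(0, 62 - 43) = 19.
Family 5: others sum to 64; max(0, 62 - 64) = 0.
Total collected = 1 + 21 + 0 + 19 + 0 = 41.

41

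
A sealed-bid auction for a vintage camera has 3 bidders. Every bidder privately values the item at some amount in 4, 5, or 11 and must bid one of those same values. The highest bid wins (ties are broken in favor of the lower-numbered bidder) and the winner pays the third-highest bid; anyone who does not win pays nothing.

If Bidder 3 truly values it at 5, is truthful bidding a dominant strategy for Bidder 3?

Consider the case where Bidder 1 bids 4 and Bidder 2 bids 5.
Truthful bid 5: loses, pays 0, utility 0.
Bid 11 instead: wins, pays 4, utility 5 - 4 = 1.
Since 1 > 0, bidding 11 is strictly better here, so truthful bidding is not dominant.

No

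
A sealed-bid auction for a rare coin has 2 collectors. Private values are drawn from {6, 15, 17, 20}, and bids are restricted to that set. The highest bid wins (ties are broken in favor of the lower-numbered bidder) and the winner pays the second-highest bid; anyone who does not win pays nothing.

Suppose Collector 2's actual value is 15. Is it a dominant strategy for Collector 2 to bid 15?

Check each profile of the others' bids and compare truth against every alternative bid.
Others bid (6): truth gives 9, best alternative gives 9.
Others bid (15): truth gives 0, best alternative gives 0.
Others bid (17): truth gives 0, best alternative gives 0.
Others bid (20): truth gives 0, best alternative gives 0.
In every case the truthful bid is at least as good as any alternative, so it is a dominant strategy.

Yes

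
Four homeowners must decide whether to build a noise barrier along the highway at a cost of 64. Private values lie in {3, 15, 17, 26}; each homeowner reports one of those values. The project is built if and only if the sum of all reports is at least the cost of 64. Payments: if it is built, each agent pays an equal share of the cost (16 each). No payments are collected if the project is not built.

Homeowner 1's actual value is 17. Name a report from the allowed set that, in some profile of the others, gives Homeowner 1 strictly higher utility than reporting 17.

Suppose Homeowner 2 reports 3, Homeowner 3 reports 15 and Homeowner 4 reports 26.
Report 17: project not built, utility 0.
Report 26: project built, pays 16, utility 17 - 16 = 1.
So reporting 26 beats truth here (1 > 0).

26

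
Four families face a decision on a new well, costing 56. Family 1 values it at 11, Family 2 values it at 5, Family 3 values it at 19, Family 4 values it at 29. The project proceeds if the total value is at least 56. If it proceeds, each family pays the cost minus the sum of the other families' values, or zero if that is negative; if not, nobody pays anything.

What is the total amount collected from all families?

35

Total value 64 ≥ cost 56, so it is built.
Family 1: others sum to 53; max(0, 56 - 53) = 3.
Family 2: others sum to 59; max(0, 56 - 59) = 0.
Family 3: others sum to 45; max(0, 56 - 45) = 11.
Family 4: others sum to 35; max(0, 56 - 35) = 21.
Total collected = 3 + 0 + 11 + 21 = 35.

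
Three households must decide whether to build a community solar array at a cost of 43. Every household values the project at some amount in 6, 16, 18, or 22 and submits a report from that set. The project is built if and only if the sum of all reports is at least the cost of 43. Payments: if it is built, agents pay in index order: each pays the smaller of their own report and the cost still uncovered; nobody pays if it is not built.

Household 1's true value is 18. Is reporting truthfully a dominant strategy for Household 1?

No

Consider the case where Household 2 reports 6 and Household 3 reports 22.
Truthful report 18: project built, pays 18, utility 18 - 18 = 0.
Report 16 instead: project built, pays 16, utility 18 - 16 = 2.
Since 2 > 0, reporting 16 is strictly better here, so truthful reporting is not dominant.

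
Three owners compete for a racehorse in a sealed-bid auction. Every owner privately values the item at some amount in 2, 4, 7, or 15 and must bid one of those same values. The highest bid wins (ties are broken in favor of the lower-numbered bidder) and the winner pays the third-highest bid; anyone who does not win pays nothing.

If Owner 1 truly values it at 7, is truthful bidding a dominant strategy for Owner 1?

No

Consider the case where Owner 2 bids 2 and Owner 3 bids 15.
Truthful bid 7: loses, pays 0, utility 0.
Bid 15 instead: wins, pays 2, utility 7 - 2 = 5.
Since 5 > 0, bidding 15 is strictly better here, so truthful bidding is not dominant.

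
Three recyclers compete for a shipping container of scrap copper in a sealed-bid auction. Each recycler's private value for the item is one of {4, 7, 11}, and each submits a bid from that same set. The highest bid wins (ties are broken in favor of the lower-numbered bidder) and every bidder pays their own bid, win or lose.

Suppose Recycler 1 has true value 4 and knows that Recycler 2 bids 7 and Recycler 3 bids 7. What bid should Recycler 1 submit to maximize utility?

Bid 4: loses but pays 4, utility -4.
Bid 7: wins, pays 7, utility 4 - 7 = -3.
Bid 11: wins, pays 11, utility 4 - 11 = -7.
The best choice is 7 with utility -3.

7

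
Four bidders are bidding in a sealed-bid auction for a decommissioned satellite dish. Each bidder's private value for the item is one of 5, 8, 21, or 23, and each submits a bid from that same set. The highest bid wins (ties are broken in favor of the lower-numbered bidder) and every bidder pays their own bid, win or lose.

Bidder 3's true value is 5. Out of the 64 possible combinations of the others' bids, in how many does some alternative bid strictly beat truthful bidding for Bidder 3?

2

Others bid (5, 5, 5): truth gives -5; bid 8 gives -3 > -5. Violating.
Others bid (5, 5, 8): truth gives -5; bid 8 gives -3 > -5. Violating.
Others bid (5, 5, 21): truth gives -5; no alternative beats it.
Others bid (5, 5, 23): truth gives -5; no alternative beats it.
(Checking all 64 profiles: 2 have a profitable deviation, 62 do not.)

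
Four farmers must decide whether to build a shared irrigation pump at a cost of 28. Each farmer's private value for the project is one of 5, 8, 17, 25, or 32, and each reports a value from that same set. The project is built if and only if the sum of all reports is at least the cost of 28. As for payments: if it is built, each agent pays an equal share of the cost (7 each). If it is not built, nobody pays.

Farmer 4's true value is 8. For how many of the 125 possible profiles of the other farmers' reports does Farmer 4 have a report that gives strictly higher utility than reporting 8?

Others report (5, 5, 5): truth gives 0; report 17 gives 1 > 0. Violating.
Others report (5, 5, 8): truth gives 0; report 17 gives 1 > 0. Violating.
Others report (5, 8, 5): truth gives 0; report 17 gives 1 > 0. Violating.
Others report (8, 5, 5): truth gives 0; report 17 gives 1 > 0. Violating.
Others report (5, 5, 17): truth gives 1; no alternative beats it.
Others report (5, 5, 25): truth gives 1; no alternative beats it.
(Checking all 125 profiles: 4 have a profitable deviation, 121 do not.)

4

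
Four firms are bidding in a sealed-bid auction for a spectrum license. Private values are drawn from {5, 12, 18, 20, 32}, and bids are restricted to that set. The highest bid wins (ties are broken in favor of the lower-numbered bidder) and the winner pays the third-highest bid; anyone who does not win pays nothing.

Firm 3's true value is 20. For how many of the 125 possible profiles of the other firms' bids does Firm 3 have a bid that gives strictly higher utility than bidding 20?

Others bid (5, 5, 32): truth gives 0; bid 32 gives 15 > 0. Violating.
Others bid (5, 12, 32): truth gives 0; bid 32 gives 8 > 0. Violating.
Others bid (5, 18, 32): truth gives 0; bid 32 gives 2 > 0. Violating.
Others bid (5, 20, 5): truth gives 0; bid 32 gives 15 > 0. Violating.
Others bid (5, 5, 5): truth gives 15; no alternative beats it.
Others bid (5, 5, 12): truth gives 15; no alternative beats it.
(Checking all 125 profiles: 27 have a profitable deviation, 98 do not.)

27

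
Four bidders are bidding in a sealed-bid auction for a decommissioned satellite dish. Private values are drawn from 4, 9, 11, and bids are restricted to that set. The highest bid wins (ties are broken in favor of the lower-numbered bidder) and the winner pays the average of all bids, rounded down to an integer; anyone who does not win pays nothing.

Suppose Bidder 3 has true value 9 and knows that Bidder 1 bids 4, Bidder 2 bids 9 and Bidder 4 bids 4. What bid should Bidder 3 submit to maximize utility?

11

Bid 4: loses, pays 0, utility 0.
Bid 9: loses, pays 0, utility 0.
Bid 11: wins, pays 7, utility 9 - 7 = 2.
The best choice is 11 with utility 2.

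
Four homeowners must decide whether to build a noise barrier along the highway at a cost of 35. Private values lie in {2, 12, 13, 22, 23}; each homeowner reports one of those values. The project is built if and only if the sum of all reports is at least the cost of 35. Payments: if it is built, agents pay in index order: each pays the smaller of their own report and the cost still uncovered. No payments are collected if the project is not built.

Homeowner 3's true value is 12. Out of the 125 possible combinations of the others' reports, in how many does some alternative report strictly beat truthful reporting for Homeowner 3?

Others report (2, 12, 22): truth gives 0; report 2 gives 10 > 0. Violating.
Others report (2, 12, 23): truth gives 0; report 2 gives 10 > 0. Violating.
Others report (2, 13, 22): truth gives 0; report 2 gives 10 > 0. Violating.
Others report (2, 13, 23): truth gives 0; report 2 gives 10 > 0. Violating.
Others report (2, 2, 2): truth gives 0; no alternative beats it.
Others report (2, 2, 12): truth gives 0; no alternative beats it.
(Checking all 125 profiles: 40 have a profitable deviation, 85 do not.)

40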